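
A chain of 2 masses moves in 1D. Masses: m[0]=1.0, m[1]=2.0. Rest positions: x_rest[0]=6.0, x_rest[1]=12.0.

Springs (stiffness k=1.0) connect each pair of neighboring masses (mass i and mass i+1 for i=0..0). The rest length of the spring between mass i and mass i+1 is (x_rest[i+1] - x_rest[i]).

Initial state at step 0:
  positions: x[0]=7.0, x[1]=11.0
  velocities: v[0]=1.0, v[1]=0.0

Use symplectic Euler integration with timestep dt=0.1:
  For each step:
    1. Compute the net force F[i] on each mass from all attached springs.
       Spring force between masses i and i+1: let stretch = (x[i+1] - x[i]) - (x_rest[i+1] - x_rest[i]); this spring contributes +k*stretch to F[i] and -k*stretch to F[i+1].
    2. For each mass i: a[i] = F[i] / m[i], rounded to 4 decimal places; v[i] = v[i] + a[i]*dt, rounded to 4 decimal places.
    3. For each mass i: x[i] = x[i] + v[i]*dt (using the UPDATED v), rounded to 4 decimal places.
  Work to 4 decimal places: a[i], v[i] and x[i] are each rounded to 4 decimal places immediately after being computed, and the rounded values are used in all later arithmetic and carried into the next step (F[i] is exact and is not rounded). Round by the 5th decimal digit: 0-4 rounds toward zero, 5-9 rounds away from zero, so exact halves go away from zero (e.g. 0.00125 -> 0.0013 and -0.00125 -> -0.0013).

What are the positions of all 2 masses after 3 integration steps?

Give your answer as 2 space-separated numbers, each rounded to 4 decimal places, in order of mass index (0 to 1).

Step 0: x=[7.0000 11.0000] v=[1.0000 0.0000]
Step 1: x=[7.0800 11.0100] v=[0.8000 0.1000]
Step 2: x=[7.1393 11.0304] v=[0.5930 0.2035]
Step 3: x=[7.1775 11.0613] v=[0.3821 0.3090]

Answer: 7.1775 11.0613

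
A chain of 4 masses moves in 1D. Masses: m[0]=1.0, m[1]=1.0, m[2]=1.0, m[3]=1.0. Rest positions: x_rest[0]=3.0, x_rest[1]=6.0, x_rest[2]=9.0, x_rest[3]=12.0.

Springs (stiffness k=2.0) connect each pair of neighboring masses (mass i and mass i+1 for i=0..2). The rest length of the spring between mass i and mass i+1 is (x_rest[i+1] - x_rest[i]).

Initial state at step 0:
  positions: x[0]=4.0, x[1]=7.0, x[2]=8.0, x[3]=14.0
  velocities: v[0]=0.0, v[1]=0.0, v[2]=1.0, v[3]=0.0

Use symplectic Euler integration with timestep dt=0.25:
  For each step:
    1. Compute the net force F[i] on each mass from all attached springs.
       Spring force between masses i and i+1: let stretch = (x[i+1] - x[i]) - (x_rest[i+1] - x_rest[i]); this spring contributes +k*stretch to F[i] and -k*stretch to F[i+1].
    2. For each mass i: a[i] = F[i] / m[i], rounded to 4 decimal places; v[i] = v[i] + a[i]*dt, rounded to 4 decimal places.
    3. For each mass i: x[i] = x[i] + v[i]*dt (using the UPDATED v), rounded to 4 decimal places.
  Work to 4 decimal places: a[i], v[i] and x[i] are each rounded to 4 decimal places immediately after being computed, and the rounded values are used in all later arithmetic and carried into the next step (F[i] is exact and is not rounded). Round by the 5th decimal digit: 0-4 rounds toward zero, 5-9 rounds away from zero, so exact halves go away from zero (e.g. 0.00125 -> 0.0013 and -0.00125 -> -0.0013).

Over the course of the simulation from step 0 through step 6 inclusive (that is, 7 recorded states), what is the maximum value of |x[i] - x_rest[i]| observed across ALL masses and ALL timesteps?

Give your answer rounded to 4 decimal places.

Answer: 2.8463

Derivation:
Step 0: x=[4.0000 7.0000 8.0000 14.0000] v=[0.0000 0.0000 1.0000 0.0000]
Step 1: x=[4.0000 6.7500 8.8750 13.6250] v=[0.0000 -1.0000 3.5000 -1.5000]
Step 2: x=[3.9688 6.4219 10.0781 13.0313] v=[-0.1250 -1.3125 4.8125 -2.3750]
Step 3: x=[3.8692 6.2442 11.1934 12.4434] v=[-0.3985 -0.7110 4.4610 -2.3516]
Step 4: x=[3.6915 6.3882 11.8463 12.0743] v=[-0.7110 0.5761 2.6114 -1.4766]
Step 5: x=[3.4758 6.8774 11.8454 12.0517] v=[-0.8627 1.9568 -0.0037 -0.0906]
Step 6: x=[3.3103 7.5624 11.2493 12.3783] v=[-0.6619 2.7400 -2.3846 1.3063]
Max displacement = 2.8463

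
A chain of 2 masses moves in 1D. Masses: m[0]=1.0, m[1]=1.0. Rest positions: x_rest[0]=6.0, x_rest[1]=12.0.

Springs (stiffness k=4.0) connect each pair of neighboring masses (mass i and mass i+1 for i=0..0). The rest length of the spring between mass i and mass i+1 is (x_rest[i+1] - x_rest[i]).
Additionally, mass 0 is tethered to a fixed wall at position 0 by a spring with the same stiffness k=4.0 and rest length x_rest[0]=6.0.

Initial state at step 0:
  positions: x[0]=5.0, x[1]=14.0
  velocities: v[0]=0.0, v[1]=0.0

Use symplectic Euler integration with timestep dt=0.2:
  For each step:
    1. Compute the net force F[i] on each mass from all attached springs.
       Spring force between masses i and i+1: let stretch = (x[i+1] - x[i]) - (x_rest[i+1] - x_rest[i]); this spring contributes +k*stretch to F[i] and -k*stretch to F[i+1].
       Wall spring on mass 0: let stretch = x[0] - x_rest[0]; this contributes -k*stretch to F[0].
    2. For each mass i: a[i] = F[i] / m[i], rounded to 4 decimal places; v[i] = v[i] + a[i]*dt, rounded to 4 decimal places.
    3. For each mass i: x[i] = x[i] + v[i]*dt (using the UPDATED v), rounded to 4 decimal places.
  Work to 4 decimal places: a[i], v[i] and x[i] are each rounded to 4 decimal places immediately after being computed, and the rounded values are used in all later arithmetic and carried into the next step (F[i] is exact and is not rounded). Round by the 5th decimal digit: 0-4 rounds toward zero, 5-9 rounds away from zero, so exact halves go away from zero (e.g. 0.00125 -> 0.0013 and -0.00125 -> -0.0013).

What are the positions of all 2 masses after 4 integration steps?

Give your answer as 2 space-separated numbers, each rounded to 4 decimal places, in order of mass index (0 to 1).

Step 0: x=[5.0000 14.0000] v=[0.0000 0.0000]
Step 1: x=[5.6400 13.5200] v=[3.2000 -2.4000]
Step 2: x=[6.6384 12.7392] v=[4.9920 -3.9040]
Step 3: x=[7.5508 11.9423] v=[4.5619 -3.9846]
Step 4: x=[7.9577 11.4027] v=[2.0345 -2.6978]

Answer: 7.9577 11.4027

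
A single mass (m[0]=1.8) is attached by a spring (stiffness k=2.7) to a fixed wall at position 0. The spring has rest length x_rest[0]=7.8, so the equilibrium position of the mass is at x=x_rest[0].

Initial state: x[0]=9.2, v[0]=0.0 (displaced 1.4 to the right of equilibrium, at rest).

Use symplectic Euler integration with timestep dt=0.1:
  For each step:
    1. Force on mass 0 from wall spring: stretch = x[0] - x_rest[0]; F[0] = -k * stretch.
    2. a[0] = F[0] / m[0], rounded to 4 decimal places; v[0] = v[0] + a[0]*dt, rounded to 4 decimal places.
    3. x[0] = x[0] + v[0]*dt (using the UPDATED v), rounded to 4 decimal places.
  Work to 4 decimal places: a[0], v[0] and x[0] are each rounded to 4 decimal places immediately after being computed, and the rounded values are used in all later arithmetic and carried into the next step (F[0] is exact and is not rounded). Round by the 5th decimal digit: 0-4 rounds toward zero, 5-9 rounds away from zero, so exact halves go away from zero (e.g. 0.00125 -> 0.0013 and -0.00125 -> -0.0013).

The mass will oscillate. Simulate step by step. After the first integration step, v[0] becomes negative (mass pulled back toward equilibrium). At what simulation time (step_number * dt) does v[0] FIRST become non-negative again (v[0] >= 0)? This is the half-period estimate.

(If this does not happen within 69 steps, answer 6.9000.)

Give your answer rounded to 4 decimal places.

Answer: 2.6000

Derivation:
Step 0: x=[9.2000] v=[0.0000]
Step 1: x=[9.1790] v=[-0.2100]
Step 2: x=[9.1373] v=[-0.4169]
Step 3: x=[9.0756] v=[-0.6175]
Step 4: x=[8.9947] v=[-0.8088]
Step 5: x=[8.8959] v=[-0.9880]
Step 6: x=[8.7807] v=[-1.1524]
Step 7: x=[8.6508] v=[-1.2995]
Step 8: x=[8.5081] v=[-1.4271]
Step 9: x=[8.3548] v=[-1.5333]
Step 10: x=[8.1932] v=[-1.6165]
Step 11: x=[8.0257] v=[-1.6755]
Step 12: x=[7.8548] v=[-1.7094]
Step 13: x=[7.6830] v=[-1.7176]
Step 14: x=[7.5130] v=[-1.7001]
Step 15: x=[7.3473] v=[-1.6571]
Step 16: x=[7.1884] v=[-1.5892]
Step 17: x=[7.0387] v=[-1.4975]
Step 18: x=[6.9004] v=[-1.3833]
Step 19: x=[6.7756] v=[-1.2484]
Step 20: x=[6.6661] v=[-1.0947]
Step 21: x=[6.5736] v=[-0.9246]
Step 22: x=[6.4995] v=[-0.7406]
Step 23: x=[6.4450] v=[-0.5455]
Step 24: x=[6.4108] v=[-0.3423]
Step 25: x=[6.3974] v=[-0.1339]
Step 26: x=[6.4051] v=[0.0765]
First v>=0 after going negative at step 26, time=2.6000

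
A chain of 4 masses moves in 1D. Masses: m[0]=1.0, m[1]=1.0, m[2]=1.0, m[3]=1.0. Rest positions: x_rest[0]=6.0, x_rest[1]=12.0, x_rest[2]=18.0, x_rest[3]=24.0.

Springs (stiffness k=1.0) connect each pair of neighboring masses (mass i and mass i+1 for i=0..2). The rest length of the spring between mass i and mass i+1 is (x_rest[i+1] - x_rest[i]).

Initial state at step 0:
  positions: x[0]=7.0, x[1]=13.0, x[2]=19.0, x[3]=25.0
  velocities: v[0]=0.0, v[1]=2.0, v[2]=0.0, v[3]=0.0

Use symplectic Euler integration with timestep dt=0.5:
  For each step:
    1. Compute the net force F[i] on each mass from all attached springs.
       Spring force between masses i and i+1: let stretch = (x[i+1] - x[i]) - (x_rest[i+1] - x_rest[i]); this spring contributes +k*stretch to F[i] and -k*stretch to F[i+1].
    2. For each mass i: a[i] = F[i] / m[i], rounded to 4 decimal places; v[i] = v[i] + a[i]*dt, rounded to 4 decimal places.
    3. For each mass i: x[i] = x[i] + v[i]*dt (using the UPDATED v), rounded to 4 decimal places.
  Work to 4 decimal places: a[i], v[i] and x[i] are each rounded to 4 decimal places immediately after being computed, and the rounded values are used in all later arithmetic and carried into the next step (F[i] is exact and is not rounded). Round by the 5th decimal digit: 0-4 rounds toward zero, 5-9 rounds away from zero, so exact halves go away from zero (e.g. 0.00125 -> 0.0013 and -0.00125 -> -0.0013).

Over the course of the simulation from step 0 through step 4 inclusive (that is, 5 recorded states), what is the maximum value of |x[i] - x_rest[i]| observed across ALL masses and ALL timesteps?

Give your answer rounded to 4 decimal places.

Answer: 2.5157

Derivation:
Step 0: x=[7.0000 13.0000 19.0000 25.0000] v=[0.0000 2.0000 0.0000 0.0000]
Step 1: x=[7.0000 14.0000 19.0000 25.0000] v=[0.0000 2.0000 0.0000 0.0000]
Step 2: x=[7.2500 14.5000 19.2500 25.0000] v=[0.5000 1.0000 0.5000 0.0000]
Step 3: x=[7.8125 14.3750 19.7500 25.0625] v=[1.1250 -0.2500 1.0000 0.1250]
Step 4: x=[8.5157 13.9531 20.2344 25.2969] v=[1.4063 -0.8438 0.9688 0.4688]
Max displacement = 2.5157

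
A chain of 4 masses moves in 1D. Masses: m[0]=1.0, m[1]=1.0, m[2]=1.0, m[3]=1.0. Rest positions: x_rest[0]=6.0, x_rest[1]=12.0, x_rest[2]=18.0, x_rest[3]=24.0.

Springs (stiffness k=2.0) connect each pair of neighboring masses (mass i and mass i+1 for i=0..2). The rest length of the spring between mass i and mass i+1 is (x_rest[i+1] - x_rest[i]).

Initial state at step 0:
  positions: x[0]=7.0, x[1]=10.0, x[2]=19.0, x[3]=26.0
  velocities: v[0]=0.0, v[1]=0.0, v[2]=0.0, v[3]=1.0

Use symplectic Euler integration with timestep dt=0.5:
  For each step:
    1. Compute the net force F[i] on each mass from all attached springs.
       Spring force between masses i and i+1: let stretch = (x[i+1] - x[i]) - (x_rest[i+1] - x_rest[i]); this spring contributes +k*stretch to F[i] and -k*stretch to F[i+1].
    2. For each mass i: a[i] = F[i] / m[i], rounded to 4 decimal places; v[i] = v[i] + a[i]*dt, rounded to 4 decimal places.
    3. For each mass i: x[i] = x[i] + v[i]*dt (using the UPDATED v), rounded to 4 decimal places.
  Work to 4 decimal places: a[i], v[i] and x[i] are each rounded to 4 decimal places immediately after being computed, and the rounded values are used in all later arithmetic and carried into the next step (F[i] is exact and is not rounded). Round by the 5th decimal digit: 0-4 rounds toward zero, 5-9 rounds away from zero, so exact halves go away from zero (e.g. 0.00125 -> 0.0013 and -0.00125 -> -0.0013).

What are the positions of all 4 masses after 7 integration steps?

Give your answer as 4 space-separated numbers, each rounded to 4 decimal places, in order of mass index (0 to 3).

Answer: 8.1563 14.0001 18.5001 24.8438

Derivation:
Step 0: x=[7.0000 10.0000 19.0000 26.0000] v=[0.0000 0.0000 0.0000 1.0000]
Step 1: x=[5.5000 13.0000 18.0000 26.0000] v=[-3.0000 6.0000 -2.0000 0.0000]
Step 2: x=[4.7500 14.7500 18.5000 25.0000] v=[-1.5000 3.5000 1.0000 -2.0000]
Step 3: x=[6.0000 13.3750 20.3750 23.7500] v=[2.5000 -2.7500 3.7500 -2.5000]
Step 4: x=[7.9375 11.8125 20.4375 23.8125] v=[3.8750 -3.1250 0.1250 0.1250]
Step 5: x=[8.8125 12.6250 17.8750 25.1875] v=[1.7500 1.6250 -5.1250 2.7500]
Step 6: x=[8.5938 14.1563 16.3438 25.9063] v=[-0.4375 3.0625 -3.0625 1.4375]
Step 7: x=[8.1563 14.0001 18.5001 24.8438] v=[-0.8750 -0.3125 4.3125 -2.1250]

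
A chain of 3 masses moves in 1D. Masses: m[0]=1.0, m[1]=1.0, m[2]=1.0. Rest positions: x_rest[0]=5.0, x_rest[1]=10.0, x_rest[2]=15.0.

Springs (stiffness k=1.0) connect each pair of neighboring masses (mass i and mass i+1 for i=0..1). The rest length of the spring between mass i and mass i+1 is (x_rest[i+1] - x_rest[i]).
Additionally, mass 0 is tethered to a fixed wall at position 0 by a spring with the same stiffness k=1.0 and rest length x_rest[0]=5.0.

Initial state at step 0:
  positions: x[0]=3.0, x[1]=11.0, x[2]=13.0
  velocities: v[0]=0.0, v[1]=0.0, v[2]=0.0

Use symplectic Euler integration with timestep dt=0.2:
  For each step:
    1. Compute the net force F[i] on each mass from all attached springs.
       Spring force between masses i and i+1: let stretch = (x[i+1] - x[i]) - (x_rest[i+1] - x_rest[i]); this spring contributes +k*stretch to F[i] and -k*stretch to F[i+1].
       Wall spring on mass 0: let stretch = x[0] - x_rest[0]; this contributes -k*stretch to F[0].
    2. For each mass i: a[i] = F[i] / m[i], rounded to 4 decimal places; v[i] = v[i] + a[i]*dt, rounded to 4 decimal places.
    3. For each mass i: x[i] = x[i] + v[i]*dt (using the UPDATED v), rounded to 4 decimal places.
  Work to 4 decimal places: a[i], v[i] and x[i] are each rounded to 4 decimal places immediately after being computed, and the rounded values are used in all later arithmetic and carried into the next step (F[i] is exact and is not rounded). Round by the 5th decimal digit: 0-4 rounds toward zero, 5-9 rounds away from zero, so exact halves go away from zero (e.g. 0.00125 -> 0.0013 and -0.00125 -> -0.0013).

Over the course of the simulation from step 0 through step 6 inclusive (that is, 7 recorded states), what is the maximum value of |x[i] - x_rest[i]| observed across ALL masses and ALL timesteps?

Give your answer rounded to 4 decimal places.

Answer: 2.1259

Derivation:
Step 0: x=[3.0000 11.0000 13.0000] v=[0.0000 0.0000 0.0000]
Step 1: x=[3.2000 10.7600 13.1200] v=[1.0000 -1.2000 0.6000]
Step 2: x=[3.5744 10.3120 13.3456] v=[1.8720 -2.2400 1.1280]
Step 3: x=[4.0753 9.7158 13.6499] v=[2.5046 -2.9808 1.5213]
Step 4: x=[4.6388 9.0514 13.9968] v=[2.8176 -3.3221 1.7345]
Step 5: x=[5.1933 8.4083 14.3459] v=[2.7724 -3.2155 1.7454]
Step 6: x=[5.6686 7.8741 14.6575] v=[2.3767 -2.6710 1.5579]
Max displacement = 2.1259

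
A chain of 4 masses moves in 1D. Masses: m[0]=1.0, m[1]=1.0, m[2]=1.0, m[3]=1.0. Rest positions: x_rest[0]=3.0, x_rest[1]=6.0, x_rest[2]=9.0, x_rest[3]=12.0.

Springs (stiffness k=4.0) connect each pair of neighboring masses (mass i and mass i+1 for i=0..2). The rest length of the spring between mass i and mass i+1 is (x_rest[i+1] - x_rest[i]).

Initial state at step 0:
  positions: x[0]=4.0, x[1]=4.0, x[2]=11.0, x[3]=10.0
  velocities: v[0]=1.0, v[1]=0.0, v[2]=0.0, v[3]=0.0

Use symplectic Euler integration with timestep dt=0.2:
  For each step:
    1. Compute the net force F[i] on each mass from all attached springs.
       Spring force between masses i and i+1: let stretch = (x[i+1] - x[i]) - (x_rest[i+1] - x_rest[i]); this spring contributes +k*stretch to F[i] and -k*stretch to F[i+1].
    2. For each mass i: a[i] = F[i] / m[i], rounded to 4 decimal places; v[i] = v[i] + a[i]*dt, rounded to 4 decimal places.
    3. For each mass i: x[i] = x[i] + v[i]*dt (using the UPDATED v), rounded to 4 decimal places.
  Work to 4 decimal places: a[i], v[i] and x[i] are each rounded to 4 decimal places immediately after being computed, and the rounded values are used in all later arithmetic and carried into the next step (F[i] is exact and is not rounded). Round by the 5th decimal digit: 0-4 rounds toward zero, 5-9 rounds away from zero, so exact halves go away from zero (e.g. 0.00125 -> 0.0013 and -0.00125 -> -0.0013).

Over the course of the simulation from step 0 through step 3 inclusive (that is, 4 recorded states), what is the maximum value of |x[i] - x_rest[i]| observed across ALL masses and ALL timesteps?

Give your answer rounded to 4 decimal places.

Step 0: x=[4.0000 4.0000 11.0000 10.0000] v=[1.0000 0.0000 0.0000 0.0000]
Step 1: x=[3.7200 5.1200 9.7200 10.6400] v=[-1.4000 5.6000 -6.4000 3.2000]
Step 2: x=[3.1840 6.7520 7.8512 11.6128] v=[-2.6800 8.1600 -9.3440 4.8640]
Step 3: x=[2.7389 7.9890 6.4084 12.4637] v=[-2.2256 6.1850 -7.2141 4.2547]
Max displacement = 2.5916

Answer: 2.5916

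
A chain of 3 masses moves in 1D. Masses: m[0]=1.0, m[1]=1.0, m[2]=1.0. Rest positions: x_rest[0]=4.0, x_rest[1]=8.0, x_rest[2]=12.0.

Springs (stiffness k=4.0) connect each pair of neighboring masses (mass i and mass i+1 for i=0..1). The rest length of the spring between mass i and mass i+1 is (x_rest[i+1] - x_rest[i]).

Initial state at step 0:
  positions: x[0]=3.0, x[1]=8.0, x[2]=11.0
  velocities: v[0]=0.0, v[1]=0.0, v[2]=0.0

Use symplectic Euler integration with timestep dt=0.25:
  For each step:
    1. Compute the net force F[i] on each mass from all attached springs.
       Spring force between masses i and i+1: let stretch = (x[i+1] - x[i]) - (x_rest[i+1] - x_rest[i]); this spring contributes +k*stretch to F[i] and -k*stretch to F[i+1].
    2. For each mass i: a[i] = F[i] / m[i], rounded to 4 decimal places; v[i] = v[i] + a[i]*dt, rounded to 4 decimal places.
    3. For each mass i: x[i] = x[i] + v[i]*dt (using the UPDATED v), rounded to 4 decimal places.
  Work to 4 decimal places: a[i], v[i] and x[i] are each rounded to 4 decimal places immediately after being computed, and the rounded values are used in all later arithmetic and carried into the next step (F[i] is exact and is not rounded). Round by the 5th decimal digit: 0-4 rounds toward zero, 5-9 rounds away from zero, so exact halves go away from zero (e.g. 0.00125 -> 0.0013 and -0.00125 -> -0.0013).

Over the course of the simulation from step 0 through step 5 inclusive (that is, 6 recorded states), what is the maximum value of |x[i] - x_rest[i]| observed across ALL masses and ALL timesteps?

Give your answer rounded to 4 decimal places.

Step 0: x=[3.0000 8.0000 11.0000] v=[0.0000 0.0000 0.0000]
Step 1: x=[3.2500 7.5000 11.2500] v=[1.0000 -2.0000 1.0000]
Step 2: x=[3.5625 6.8750 11.5625] v=[1.2500 -2.5000 1.2500]
Step 3: x=[3.7031 6.5938 11.7031] v=[0.5625 -1.1250 0.5625]
Step 4: x=[3.5664 6.8672 11.5664] v=[-0.5468 1.0936 -0.5468]
Step 5: x=[3.2549 7.4902 11.2549] v=[-1.2460 2.4920 -1.2460]
Max displacement = 1.4062

Answer: 1.4062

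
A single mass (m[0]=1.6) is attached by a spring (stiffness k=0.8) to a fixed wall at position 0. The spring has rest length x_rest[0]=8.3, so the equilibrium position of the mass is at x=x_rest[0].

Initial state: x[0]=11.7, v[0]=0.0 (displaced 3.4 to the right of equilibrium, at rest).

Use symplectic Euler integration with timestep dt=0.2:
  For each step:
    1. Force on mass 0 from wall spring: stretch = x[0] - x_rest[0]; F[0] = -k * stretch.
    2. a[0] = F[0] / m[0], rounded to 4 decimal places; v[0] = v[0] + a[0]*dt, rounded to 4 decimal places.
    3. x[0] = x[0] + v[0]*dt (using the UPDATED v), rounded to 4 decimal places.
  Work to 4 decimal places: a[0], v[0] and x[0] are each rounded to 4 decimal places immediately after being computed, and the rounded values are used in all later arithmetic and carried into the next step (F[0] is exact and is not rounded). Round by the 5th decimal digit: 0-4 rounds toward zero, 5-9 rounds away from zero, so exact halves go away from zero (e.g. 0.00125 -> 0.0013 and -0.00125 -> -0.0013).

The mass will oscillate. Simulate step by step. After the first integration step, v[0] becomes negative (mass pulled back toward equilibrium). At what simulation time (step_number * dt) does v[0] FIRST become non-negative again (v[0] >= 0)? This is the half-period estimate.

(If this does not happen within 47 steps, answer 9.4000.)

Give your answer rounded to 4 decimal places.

Answer: 4.6000

Derivation:
Step 0: x=[11.7000] v=[0.0000]
Step 1: x=[11.6320] v=[-0.3400]
Step 2: x=[11.4974] v=[-0.6732]
Step 3: x=[11.2988] v=[-0.9929]
Step 4: x=[11.0402] v=[-1.2928]
Step 5: x=[10.7268] v=[-1.5668]
Step 6: x=[10.3649] v=[-1.8095]
Step 7: x=[9.9617] v=[-2.0160]
Step 8: x=[9.5253] v=[-2.1822]
Step 9: x=[9.0644] v=[-2.3047]
Step 10: x=[8.5882] v=[-2.3811]
Step 11: x=[8.1062] v=[-2.4099]
Step 12: x=[7.6281] v=[-2.3905]
Step 13: x=[7.1634] v=[-2.3233]
Step 14: x=[6.7215] v=[-2.2096]
Step 15: x=[6.3112] v=[-2.0517]
Step 16: x=[5.9406] v=[-1.8528]
Step 17: x=[5.6172] v=[-1.6169]
Step 18: x=[5.3475] v=[-1.3486]
Step 19: x=[5.1368] v=[-1.0533]
Step 20: x=[4.9894] v=[-0.7370]
Step 21: x=[4.9082] v=[-0.4059]
Step 22: x=[4.8949] v=[-0.0667]
Step 23: x=[4.9497] v=[0.2738]
First v>=0 after going negative at step 23, time=4.6000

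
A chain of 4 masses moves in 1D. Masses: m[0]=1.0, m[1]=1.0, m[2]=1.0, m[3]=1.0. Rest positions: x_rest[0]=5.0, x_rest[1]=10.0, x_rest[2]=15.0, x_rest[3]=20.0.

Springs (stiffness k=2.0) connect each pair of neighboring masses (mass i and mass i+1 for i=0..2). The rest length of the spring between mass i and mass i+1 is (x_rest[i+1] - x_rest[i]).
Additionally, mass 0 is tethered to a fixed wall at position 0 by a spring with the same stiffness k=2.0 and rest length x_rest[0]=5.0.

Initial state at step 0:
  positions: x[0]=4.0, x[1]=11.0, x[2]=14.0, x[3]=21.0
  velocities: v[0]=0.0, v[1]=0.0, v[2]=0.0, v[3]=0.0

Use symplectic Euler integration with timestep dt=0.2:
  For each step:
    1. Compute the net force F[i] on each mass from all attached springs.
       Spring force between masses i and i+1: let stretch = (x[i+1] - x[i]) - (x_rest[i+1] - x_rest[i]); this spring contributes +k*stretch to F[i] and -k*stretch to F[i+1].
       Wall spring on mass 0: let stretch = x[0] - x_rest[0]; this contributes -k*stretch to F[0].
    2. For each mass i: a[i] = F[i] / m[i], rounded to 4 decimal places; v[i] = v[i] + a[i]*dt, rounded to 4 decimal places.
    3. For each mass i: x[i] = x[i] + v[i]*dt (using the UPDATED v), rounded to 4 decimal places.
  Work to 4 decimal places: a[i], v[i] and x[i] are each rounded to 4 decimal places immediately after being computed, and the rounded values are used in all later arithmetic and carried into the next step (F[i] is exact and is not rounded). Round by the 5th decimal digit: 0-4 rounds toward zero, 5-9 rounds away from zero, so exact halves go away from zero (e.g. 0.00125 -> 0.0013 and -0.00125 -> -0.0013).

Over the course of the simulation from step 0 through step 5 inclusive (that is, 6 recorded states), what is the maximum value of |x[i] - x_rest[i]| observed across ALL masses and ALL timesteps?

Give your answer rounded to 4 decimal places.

Answer: 1.3051

Derivation:
Step 0: x=[4.0000 11.0000 14.0000 21.0000] v=[0.0000 0.0000 0.0000 0.0000]
Step 1: x=[4.2400 10.6800 14.3200 20.8400] v=[1.2000 -1.6000 1.6000 -0.8000]
Step 2: x=[4.6560 10.1360 14.8704 20.5584] v=[2.0800 -2.7200 2.7520 -1.4080]
Step 3: x=[5.1379 9.5324 15.4971 20.2218] v=[2.4096 -3.0182 3.1334 -1.6832]
Step 4: x=[5.5603 9.0544 16.0246 19.9072] v=[2.1122 -2.3901 2.6374 -1.5731]
Step 5: x=[5.8174 8.8545 16.3051 19.6820] v=[1.2857 -0.9997 1.4024 -1.1261]
Max displacement = 1.3051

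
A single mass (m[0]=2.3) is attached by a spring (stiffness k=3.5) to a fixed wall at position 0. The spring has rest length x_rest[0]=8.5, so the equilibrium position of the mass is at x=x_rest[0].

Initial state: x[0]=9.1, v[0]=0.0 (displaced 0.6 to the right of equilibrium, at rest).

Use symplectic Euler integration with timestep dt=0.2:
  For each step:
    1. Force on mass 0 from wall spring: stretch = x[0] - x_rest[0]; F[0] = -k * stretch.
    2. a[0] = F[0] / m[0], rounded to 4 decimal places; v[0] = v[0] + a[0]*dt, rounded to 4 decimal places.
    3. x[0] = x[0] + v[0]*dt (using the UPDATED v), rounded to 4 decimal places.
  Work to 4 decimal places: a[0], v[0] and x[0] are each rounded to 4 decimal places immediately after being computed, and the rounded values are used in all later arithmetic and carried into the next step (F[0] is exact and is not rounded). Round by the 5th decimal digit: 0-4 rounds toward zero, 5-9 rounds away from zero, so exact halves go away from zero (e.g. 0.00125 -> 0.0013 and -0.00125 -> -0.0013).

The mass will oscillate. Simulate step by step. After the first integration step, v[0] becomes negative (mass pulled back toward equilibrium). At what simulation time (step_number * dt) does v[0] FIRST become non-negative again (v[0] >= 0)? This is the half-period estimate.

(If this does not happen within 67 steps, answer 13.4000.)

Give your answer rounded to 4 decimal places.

Answer: 2.6000

Derivation:
Step 0: x=[9.1000] v=[0.0000]
Step 1: x=[9.0635] v=[-0.1826]
Step 2: x=[8.9927] v=[-0.3541]
Step 3: x=[8.8919] v=[-0.5041]
Step 4: x=[8.7672] v=[-0.6234]
Step 5: x=[8.6263] v=[-0.7047]
Step 6: x=[8.4777] v=[-0.7431]
Step 7: x=[8.3304] v=[-0.7363]
Step 8: x=[8.1935] v=[-0.6847]
Step 9: x=[8.0752] v=[-0.5914]
Step 10: x=[7.9828] v=[-0.4621]
Step 11: x=[7.9219] v=[-0.3047]
Step 12: x=[7.8961] v=[-0.1288]
Step 13: x=[7.9071] v=[0.0550]
First v>=0 after going negative at step 13, time=2.6000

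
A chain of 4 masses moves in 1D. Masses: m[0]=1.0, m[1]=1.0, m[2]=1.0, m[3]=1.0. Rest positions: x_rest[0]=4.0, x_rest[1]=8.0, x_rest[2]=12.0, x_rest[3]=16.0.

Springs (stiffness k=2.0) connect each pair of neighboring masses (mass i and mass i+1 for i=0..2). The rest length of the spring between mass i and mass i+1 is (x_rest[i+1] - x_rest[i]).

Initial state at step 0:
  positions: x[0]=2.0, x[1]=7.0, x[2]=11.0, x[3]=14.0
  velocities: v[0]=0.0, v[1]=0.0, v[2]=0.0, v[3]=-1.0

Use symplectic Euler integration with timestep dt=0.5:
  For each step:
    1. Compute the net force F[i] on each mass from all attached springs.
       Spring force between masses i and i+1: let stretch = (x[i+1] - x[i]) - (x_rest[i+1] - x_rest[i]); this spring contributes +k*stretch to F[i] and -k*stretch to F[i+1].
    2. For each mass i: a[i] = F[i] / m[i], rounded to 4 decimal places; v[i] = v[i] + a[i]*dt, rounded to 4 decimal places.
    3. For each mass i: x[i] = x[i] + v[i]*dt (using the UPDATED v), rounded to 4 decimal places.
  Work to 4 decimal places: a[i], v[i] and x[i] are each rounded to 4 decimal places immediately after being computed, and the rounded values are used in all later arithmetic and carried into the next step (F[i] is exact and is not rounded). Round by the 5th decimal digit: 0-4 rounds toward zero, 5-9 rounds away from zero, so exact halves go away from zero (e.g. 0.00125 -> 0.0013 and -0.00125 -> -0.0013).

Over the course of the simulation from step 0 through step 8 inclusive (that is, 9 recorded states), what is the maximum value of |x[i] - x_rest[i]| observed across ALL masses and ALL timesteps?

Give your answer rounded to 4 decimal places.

Answer: 2.9530

Derivation:
Step 0: x=[2.0000 7.0000 11.0000 14.0000] v=[0.0000 0.0000 0.0000 -1.0000]
Step 1: x=[2.5000 6.5000 10.5000 14.0000] v=[1.0000 -1.0000 -1.0000 0.0000]
Step 2: x=[3.0000 6.0000 9.7500 14.2500] v=[1.0000 -1.0000 -1.5000 0.5000]
Step 3: x=[3.0000 5.8750 9.3750 14.2500] v=[0.0000 -0.2500 -0.7500 0.0000]
Step 4: x=[2.4375 6.0625 9.6875 13.8125] v=[-1.1250 0.3750 0.6250 -0.8750]
Step 5: x=[1.6875 6.2500 10.2500 13.3125] v=[-1.5000 0.3750 1.1250 -1.0000]
Step 6: x=[1.2188 6.1563 10.3438 13.2813] v=[-0.9375 -0.1875 0.1875 -0.0625]
Step 7: x=[1.2188 5.6876 9.8126 13.7813] v=[0.0000 -0.9375 -1.0625 1.0000]
Step 8: x=[1.4532 5.0470 9.2032 14.2970] v=[0.4688 -1.2813 -1.2188 1.0313]
Max displacement = 2.9530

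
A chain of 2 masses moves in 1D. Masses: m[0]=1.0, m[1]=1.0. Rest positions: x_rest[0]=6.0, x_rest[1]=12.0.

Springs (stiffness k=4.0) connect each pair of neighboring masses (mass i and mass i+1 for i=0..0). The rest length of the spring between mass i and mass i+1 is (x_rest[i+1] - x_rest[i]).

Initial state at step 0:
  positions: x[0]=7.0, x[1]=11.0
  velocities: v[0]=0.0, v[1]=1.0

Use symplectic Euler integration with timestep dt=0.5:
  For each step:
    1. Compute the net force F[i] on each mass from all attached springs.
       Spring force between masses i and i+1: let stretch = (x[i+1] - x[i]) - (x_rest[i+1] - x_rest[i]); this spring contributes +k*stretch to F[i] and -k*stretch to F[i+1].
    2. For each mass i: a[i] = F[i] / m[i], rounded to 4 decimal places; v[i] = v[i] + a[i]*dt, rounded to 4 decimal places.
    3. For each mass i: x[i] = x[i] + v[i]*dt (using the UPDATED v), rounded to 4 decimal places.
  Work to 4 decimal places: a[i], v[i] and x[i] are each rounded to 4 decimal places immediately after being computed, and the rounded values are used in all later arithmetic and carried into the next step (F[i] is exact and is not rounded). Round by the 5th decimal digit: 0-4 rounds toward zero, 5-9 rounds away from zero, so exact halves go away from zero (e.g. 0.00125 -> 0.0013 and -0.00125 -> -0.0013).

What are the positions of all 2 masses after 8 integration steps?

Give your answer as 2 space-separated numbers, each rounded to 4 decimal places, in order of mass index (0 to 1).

Answer: 9.0000 13.0000

Derivation:
Step 0: x=[7.0000 11.0000] v=[0.0000 1.0000]
Step 1: x=[5.0000 13.5000] v=[-4.0000 5.0000]
Step 2: x=[5.5000 13.5000] v=[1.0000 0.0000]
Step 3: x=[8.0000 11.5000] v=[5.0000 -4.0000]
Step 4: x=[8.0000 12.0000] v=[0.0000 1.0000]
Step 5: x=[6.0000 14.5000] v=[-4.0000 5.0000]
Step 6: x=[6.5000 14.5000] v=[1.0000 0.0000]
Step 7: x=[9.0000 12.5000] v=[5.0000 -4.0000]
Step 8: x=[9.0000 13.0000] v=[0.0000 1.0000]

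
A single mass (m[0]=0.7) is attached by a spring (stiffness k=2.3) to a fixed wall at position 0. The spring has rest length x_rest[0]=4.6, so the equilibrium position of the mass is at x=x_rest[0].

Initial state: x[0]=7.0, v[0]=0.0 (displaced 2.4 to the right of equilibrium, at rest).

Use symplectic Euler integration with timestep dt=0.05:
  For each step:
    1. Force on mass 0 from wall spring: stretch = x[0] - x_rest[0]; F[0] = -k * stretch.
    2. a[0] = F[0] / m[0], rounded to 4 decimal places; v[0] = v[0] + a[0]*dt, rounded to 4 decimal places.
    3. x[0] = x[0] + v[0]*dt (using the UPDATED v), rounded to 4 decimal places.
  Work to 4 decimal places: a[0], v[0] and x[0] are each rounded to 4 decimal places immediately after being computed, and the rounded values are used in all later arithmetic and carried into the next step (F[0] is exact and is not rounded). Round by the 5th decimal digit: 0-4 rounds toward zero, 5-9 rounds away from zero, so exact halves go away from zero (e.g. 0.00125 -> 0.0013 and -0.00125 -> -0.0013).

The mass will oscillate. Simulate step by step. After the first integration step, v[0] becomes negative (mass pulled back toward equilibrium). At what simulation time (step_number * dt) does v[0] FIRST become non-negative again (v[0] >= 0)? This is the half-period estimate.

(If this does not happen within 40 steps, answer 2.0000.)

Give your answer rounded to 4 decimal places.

Answer: 1.7500

Derivation:
Step 0: x=[7.0000] v=[0.0000]
Step 1: x=[6.9803] v=[-0.3943]
Step 2: x=[6.9410] v=[-0.7854]
Step 3: x=[6.8825] v=[-1.1700]
Step 4: x=[6.8053] v=[-1.5450]
Step 5: x=[6.7099] v=[-1.9073]
Step 6: x=[6.5972] v=[-2.2539]
Step 7: x=[6.4681] v=[-2.5820]
Step 8: x=[6.3237] v=[-2.8889]
Step 9: x=[6.1651] v=[-3.1721]
Step 10: x=[5.9936] v=[-3.4292]
Step 11: x=[5.8107] v=[-3.6582]
Step 12: x=[5.6178] v=[-3.8571]
Step 13: x=[5.4166] v=[-4.0243]
Step 14: x=[5.2087] v=[-4.1585]
Step 15: x=[4.9958] v=[-4.2585]
Step 16: x=[4.7796] v=[-4.3235]
Step 17: x=[4.5620] v=[-4.3530]
Step 18: x=[4.3447] v=[-4.3468]
Step 19: x=[4.1295] v=[-4.3049]
Step 20: x=[3.9181] v=[-4.2276]
Step 21: x=[3.7123] v=[-4.1156]
Step 22: x=[3.5138] v=[-3.9698]
Step 23: x=[3.3242] v=[-3.7914]
Step 24: x=[3.1451] v=[-3.5818]
Step 25: x=[2.9780] v=[-3.3428]
Step 26: x=[2.8242] v=[-3.0763]
Step 27: x=[2.6850] v=[-2.7846]
Step 28: x=[2.5615] v=[-2.4700]
Step 29: x=[2.4547] v=[-2.1351]
Step 30: x=[2.3656] v=[-1.7827]
Step 31: x=[2.2948] v=[-1.4156]
Step 32: x=[2.2430] v=[-1.0369]
Step 33: x=[2.2105] v=[-0.6497]
Step 34: x=[2.1976] v=[-0.2571]
Step 35: x=[2.2045] v=[0.1376]
First v>=0 after going negative at step 35, time=1.7500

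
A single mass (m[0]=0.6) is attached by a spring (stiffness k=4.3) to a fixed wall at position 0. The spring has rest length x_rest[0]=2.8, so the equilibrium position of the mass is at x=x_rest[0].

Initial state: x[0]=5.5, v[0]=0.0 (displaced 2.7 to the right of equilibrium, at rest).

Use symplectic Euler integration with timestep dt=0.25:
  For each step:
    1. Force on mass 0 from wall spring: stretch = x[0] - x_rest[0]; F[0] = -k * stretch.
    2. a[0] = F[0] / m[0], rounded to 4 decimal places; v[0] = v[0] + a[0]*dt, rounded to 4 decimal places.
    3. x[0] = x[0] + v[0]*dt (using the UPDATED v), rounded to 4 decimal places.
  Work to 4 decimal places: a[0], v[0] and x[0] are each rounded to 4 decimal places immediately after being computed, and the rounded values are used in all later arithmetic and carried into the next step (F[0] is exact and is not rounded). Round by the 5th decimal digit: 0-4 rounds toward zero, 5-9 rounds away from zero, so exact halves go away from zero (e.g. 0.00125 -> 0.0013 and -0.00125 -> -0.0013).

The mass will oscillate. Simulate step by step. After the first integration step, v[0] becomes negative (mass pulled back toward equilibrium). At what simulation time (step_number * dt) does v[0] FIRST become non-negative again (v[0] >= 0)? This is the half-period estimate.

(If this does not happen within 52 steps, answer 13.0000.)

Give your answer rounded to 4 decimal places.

Answer: 1.2500

Derivation:
Step 0: x=[5.5000] v=[0.0000]
Step 1: x=[4.2906] v=[-4.8375]
Step 2: x=[2.4136] v=[-7.5082]
Step 3: x=[0.7096] v=[-6.8159]
Step 4: x=[-0.0581] v=[-3.0706]
Step 5: x=[0.4545] v=[2.0502]
First v>=0 after going negative at step 5, time=1.2500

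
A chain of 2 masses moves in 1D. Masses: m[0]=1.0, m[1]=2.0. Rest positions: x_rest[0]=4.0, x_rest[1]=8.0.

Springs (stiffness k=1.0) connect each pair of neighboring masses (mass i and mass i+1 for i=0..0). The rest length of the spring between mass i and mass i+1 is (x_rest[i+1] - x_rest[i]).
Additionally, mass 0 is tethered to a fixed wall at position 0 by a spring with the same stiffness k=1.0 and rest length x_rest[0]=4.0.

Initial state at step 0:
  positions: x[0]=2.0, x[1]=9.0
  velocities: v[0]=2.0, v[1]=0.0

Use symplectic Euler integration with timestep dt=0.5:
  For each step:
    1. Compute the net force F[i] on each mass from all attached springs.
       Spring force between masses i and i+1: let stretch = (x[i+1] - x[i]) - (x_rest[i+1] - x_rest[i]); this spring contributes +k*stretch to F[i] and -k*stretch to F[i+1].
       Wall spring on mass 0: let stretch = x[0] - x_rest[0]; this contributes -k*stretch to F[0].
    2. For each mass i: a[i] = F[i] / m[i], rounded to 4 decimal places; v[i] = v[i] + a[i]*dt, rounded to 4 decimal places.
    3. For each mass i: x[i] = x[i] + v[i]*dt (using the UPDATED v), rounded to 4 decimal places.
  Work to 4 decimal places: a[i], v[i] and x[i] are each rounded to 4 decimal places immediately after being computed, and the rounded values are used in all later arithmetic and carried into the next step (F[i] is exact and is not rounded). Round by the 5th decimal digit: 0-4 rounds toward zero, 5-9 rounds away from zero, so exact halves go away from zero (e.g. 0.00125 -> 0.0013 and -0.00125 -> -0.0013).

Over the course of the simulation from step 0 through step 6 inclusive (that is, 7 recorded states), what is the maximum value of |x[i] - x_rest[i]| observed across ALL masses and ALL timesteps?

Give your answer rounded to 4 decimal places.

Step 0: x=[2.0000 9.0000] v=[2.0000 0.0000]
Step 1: x=[4.2500 8.6250] v=[4.5000 -0.7500]
Step 2: x=[6.5313 8.2031] v=[4.5625 -0.8438]
Step 3: x=[7.5977 8.0722] v=[2.1328 -0.2618]
Step 4: x=[6.8833 8.3820] v=[-1.4288 0.6196]
Step 5: x=[4.8228 9.0045] v=[-4.1211 1.2450]
Step 6: x=[2.6020 9.6043] v=[-4.4417 1.1996]
Max displacement = 3.5977

Answer: 3.5977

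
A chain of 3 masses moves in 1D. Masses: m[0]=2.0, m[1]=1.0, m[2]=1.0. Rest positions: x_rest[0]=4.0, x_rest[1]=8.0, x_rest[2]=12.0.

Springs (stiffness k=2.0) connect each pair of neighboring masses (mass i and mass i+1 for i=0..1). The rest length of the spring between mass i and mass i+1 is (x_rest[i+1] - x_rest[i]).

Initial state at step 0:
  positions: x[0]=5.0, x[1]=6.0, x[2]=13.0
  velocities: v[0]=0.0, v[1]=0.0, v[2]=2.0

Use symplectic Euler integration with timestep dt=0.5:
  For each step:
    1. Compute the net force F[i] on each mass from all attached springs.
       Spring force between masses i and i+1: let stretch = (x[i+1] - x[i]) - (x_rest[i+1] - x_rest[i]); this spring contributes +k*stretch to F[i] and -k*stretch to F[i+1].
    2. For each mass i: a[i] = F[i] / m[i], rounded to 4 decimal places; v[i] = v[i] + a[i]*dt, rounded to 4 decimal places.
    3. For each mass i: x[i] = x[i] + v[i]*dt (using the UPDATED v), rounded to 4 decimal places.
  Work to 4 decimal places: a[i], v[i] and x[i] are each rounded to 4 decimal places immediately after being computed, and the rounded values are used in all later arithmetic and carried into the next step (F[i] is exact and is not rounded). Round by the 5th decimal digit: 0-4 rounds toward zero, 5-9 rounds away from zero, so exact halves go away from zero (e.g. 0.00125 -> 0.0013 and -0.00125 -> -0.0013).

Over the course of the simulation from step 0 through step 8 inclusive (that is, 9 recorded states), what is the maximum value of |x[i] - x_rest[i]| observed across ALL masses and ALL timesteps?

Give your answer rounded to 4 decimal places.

Answer: 4.1814

Derivation:
Step 0: x=[5.0000 6.0000 13.0000] v=[0.0000 0.0000 2.0000]
Step 1: x=[4.2500 9.0000 12.5000] v=[-1.5000 6.0000 -1.0000]
Step 2: x=[3.6875 11.3750 12.2500] v=[-1.1250 4.7500 -0.5000]
Step 3: x=[4.0469 10.3438 13.5625] v=[0.7188 -2.0625 2.6250]
Step 4: x=[4.9806 7.7735 15.2657] v=[1.8673 -5.1407 3.4063]
Step 5: x=[5.6125 7.5528 15.2228] v=[1.2638 -0.4414 -0.0859]
Step 6: x=[5.7295 10.1970 13.3449] v=[0.2340 5.2883 -3.7559]
Step 7: x=[5.9634 12.1814 11.8930] v=[0.4678 3.9687 -2.9038]
Step 8: x=[6.7518 10.9126 12.5853] v=[1.5768 -2.5377 1.3846]
Max displacement = 4.1814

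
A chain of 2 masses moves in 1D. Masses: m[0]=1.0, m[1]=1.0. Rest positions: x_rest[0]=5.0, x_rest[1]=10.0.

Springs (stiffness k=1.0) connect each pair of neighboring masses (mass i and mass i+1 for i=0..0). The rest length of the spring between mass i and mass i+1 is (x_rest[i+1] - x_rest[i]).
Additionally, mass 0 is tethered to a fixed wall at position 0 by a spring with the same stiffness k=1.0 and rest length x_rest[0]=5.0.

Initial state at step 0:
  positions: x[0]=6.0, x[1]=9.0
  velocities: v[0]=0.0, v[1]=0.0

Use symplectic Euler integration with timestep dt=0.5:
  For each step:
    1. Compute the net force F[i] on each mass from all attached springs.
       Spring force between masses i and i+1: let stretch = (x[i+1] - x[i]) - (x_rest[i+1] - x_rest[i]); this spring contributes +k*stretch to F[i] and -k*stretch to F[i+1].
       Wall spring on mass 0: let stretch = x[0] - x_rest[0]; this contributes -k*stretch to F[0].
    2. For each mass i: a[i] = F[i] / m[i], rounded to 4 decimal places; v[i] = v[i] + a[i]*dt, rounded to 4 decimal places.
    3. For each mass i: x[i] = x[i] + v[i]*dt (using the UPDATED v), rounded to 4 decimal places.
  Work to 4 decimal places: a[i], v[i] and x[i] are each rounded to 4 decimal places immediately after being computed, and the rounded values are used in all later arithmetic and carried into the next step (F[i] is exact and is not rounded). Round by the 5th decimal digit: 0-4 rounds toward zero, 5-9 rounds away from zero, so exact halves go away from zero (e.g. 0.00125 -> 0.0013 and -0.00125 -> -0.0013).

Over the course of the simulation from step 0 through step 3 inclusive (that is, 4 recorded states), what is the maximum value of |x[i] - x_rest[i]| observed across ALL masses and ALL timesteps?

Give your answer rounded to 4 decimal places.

Step 0: x=[6.0000 9.0000] v=[0.0000 0.0000]
Step 1: x=[5.2500 9.5000] v=[-1.5000 1.0000]
Step 2: x=[4.2500 10.1875] v=[-2.0000 1.3750]
Step 3: x=[3.6719 10.6407] v=[-1.1563 0.9063]
Max displacement = 1.3281

Answer: 1.3281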